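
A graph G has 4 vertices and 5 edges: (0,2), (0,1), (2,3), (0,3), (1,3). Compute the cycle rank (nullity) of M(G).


Cycle rank (nullity) = |E| - r(M) = |E| - (|V| - c).
|E| = 5, |V| = 4, c = 1.
Nullity = 5 - (4 - 1) = 5 - 3 = 2.

2


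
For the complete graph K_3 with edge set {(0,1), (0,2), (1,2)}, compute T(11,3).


T(K_3; x,y) = x^2 + x + y.
T(11,3) = 121 + 11 + 3 = 135.

135


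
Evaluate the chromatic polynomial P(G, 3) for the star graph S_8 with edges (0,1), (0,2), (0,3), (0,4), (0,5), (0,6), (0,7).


P(tree, k) = k * (k-1)^(7) for any tree on 8 vertices.
P(3) = 3 * 2^7 = 3 * 128 = 384.

384


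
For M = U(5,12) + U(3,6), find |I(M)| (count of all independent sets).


For a direct sum, |I(M1+M2)| = |I(M1)| * |I(M2)|.
|I(U(5,12))| = sum C(12,k) for k=0..5 = 1586.
|I(U(3,6))| = sum C(6,k) for k=0..3 = 42.
Total = 1586 * 42 = 66612.

66612


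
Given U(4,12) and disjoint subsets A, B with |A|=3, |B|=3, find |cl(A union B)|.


|A union B| = 3 + 3 = 6 (disjoint).
In U(4,12), cl(S) = S if |S| < 4, else cl(S) = E.
Since 6 >= 4, cl(A union B) = E.
|cl(A union B)| = 12.

12


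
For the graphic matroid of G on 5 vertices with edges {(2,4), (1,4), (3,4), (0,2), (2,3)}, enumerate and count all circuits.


A circuit in a graphic matroid = edge set of a simple cycle.
G has 5 vertices and 5 edges.
Enumerating all minimal edge subsets forming cycles...
Total circuits found: 1.

1


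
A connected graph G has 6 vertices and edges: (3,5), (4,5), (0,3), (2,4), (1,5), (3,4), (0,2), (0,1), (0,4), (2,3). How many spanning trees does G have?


By Kirchhoff's matrix tree theorem, the number of spanning trees equals
the determinant of any cofactor of the Laplacian matrix L.
G has 6 vertices and 10 edges.
Computing the (5 x 5) cofactor determinant gives 115.

115


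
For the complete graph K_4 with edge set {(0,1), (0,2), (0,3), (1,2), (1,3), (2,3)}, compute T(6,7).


T(K_4; x,y) = x^3 + 3x^2 + 4xy + 2x + y^3 + 3y^2 + 2y.
Substituting x=6, y=7:
= 216 + 108 + 168 + 12 + 343 + 147 + 14
= 1008.

1008


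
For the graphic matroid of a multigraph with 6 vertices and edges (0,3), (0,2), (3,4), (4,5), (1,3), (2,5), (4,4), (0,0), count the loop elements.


In a graphic matroid, a loop is a self-loop edge (u,u) with rank 0.
Examining all 8 edges for self-loops...
Self-loops found: (4,4), (0,0)
Number of loops = 2.

2


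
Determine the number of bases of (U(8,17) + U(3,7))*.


(M1+M2)* = M1* + M2*.
M1* = U(9,17), bases: C(17,9) = 24310.
M2* = U(4,7), bases: C(7,4) = 35.
|B(M*)| = 24310 * 35 = 850850.

850850


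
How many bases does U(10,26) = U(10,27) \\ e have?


Deleting e from U(10,27) gives U(10,26) since n > r.
Bases of U(10,26) = (26 choose 10) = 5311735.

5311735


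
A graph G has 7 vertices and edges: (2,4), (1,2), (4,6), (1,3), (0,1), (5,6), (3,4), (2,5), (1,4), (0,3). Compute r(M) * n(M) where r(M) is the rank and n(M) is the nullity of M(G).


r(M) = |V| - c = 7 - 1 = 6.
nullity = |E| - r(M) = 10 - 6 = 4.
Product = 6 * 4 = 24.

24


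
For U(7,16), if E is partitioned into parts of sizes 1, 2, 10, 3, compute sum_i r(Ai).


r(Ai) = min(|Ai|, 7) for each part.
Sum = min(1,7) + min(2,7) + min(10,7) + min(3,7)
    = 1 + 2 + 7 + 3
    = 13.

13


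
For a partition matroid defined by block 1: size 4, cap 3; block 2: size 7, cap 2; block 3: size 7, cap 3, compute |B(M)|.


A basis picks exactly ci elements from block i.
Number of bases = product of C(|Si|, ci).
= C(4,3) * C(7,2) * C(7,3)
= 4 * 21 * 35
= 2940.

2940


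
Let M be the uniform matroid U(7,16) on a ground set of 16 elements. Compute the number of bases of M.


Bases of U(7,16) are all 7-element subsets of the 16-element ground set.
Number of bases = C(16,7).
C(16,7) = 11440.

11440


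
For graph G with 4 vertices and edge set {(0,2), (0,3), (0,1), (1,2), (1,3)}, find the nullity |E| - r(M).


Cycle rank (nullity) = |E| - r(M) = |E| - (|V| - c).
|E| = 5, |V| = 4, c = 1.
Nullity = 5 - (4 - 1) = 5 - 3 = 2.

2


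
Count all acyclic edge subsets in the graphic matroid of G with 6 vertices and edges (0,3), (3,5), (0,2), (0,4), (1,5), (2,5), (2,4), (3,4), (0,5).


An independent set in a graphic matroid is an acyclic edge subset.
G has 6 vertices and 9 edges.
Enumerate all 2^9 = 512 subsets, checking for acyclicity.
Total independent sets = 268.

268


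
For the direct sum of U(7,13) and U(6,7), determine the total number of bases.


Bases of a direct sum M1 + M2: |B| = |B(M1)| * |B(M2)|.
|B(U(7,13))| = C(13,7) = 1716.
|B(U(6,7))| = C(7,6) = 7.
Total bases = 1716 * 7 = 12012.

12012


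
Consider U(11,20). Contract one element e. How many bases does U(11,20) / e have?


Contracting e from U(11,20) gives U(10,19).
Bases of U(10,19) = C(19,10) = 19! / (10! * 9!) = 92378.

92378


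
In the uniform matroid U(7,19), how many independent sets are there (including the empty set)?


Independent sets of U(7,19) are all subsets of size <= 7.
Count = (19 choose 0) + (19 choose 1) + (19 choose 2) + (19 choose 3) + (19 choose 4) + (19 choose 5) + (19 choose 6) + (19 choose 7)
     = 1 + 19 + 171 + 969 + 3876 + 11628 + 27132 + 50388
     = 94184.

94184


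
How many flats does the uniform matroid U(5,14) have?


Flats of U(5,14): every subset of size < 5 is a flat, plus E itself.
Count = C(14,0) + C(14,1) + C(14,2) + C(14,3) + C(14,4) + 1
     = 1 + 14 + 91 + 364 + 1001 + 1
     = 1472.

1472


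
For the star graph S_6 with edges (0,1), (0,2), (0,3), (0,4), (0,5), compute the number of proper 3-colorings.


P(tree, k) = k * (k-1)^(5) for any tree on 6 vertices.
P(3) = 3 * 2^5 = 3 * 32 = 96.

96


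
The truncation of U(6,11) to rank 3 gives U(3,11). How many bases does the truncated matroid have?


Truncating U(6,11) to rank 3 gives U(3,11).
Bases of U(3,11) are all 3-element subsets of 11 elements.
Number of bases = C(11,3) = (11 * 10 * 9) / (1 * 2 * 3) = 165.

165


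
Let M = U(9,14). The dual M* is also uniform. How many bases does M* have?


The dual of U(r,n) is U(n-r, n) = U(5,14).
Bases of U(5,14) are all (5)-element subsets.
|B(M*)| = C(14,5) = 14! / (5! * 9!) = 2002.

2002


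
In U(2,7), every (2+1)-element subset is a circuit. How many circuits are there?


In U(2,7), circuits are the (3)-element subsets.
Any set of 3 elements is dependent, and removing any one element gives
an independent set of size 2, so it is a minimal dependent set.
Number of circuits = (7 choose 3) = 35.

35


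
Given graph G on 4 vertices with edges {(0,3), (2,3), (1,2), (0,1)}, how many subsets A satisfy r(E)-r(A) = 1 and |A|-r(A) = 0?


R(x,y) = sum over A in 2^E of x^(r(E)-r(A)) * y^(|A|-r(A)).
G has 4 vertices, 4 edges. r(E) = 3.
Enumerate all 2^4 = 16 subsets.
Count subsets with r(E)-r(A)=1 and |A|-r(A)=0: 6.

6


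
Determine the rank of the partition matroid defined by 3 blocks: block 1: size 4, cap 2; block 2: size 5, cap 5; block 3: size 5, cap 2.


Rank of a partition matroid = sum of min(|Si|, ci) for each block.
= min(4,2) + min(5,5) + min(5,2)
= 2 + 5 + 2
= 9.

9


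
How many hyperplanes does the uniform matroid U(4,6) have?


Hyperplanes of U(4,6) are flats of rank 3.
In a uniform matroid, these are exactly the (3)-element subsets.
Count = C(6,3) = 6! / (3! * 3!) = 20.

20


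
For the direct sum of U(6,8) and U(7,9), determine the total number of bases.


Bases of a direct sum M1 + M2: |B| = |B(M1)| * |B(M2)|.
|B(U(6,8))| = C(8,6) = 28.
|B(U(7,9))| = C(9,7) = 36.
Total bases = 28 * 36 = 1008.

1008


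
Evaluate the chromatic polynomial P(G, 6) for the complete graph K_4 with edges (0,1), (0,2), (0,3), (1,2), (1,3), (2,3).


P(K_4, k) = k(k-1)(k-2)...(k-3).
P(6) = (6) * (5) * (4) * (3) = 360.

360


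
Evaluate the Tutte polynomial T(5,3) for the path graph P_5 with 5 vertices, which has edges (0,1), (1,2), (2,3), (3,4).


A path on 5 vertices is a tree with 4 edges.
T(x,y) = x^(4) for any tree.
T(5,3) = 5^4 = 625.

625


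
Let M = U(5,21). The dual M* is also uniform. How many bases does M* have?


The dual of U(r,n) is U(n-r, n) = U(16,21).
Bases of U(16,21) are all (16)-element subsets.
|B(M*)| = C(21,16) = 20349.

20349


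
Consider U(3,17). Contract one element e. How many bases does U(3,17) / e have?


Contracting e from U(3,17) gives U(2,16).
Bases of U(2,16) = (16 choose 2) = 120.

120


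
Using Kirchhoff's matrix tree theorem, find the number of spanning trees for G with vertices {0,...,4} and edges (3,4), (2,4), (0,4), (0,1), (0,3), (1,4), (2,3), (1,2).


By Kirchhoff's matrix tree theorem, the number of spanning trees equals
the determinant of any cofactor of the Laplacian matrix L.
G has 5 vertices and 8 edges.
Computing the (4 x 4) cofactor determinant gives 45.

45


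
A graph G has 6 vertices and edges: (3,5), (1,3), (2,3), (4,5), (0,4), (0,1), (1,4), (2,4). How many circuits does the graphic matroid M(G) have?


A circuit in a graphic matroid = edge set of a simple cycle.
G has 6 vertices and 8 edges.
Enumerating all minimal edge subsets forming cycles...
Total circuits found: 6.

6


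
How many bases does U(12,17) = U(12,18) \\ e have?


Deleting e from U(12,18) gives U(12,17) since n > r.
Bases of U(12,17) = (17 choose 12) = 6188.

6188


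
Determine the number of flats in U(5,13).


Flats of U(5,13): every subset of size < 5 is a flat, plus E itself.
Count = C(13,0) + C(13,1) + C(13,2) + C(13,3) + C(13,4) + 1
     = 1 + 13 + 78 + 286 + 715 + 1
     = 1094.

1094


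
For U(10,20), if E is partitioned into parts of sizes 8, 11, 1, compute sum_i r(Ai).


r(Ai) = min(|Ai|, 10) for each part.
Sum = min(8,10) + min(11,10) + min(1,10)
    = 8 + 10 + 1
    = 19.

19


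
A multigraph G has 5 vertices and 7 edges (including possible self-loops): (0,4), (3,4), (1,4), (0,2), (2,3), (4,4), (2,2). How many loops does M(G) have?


In a graphic matroid, a loop is a self-loop edge (u,u) with rank 0.
Examining all 7 edges for self-loops...
Self-loops found: (4,4), (2,2)
Number of loops = 2.

2


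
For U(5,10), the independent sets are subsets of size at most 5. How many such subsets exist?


Independent sets of U(5,10) are all subsets of size <= 5.
Count = C(10,0) + C(10,1) + C(10,2) + C(10,3) + C(10,4) + C(10,5)
     = 1 + 10 + 45 + 120 + 210 + 252
     = 638.

638


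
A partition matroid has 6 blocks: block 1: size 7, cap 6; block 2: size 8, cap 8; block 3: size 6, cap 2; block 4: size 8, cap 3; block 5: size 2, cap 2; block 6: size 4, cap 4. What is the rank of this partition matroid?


Rank of a partition matroid = sum of min(|Si|, ci) for each block.
= min(7,6) + min(8,8) + min(6,2) + min(8,3) + min(2,2) + min(4,4)
= 6 + 8 + 2 + 3 + 2 + 4
= 25.

25


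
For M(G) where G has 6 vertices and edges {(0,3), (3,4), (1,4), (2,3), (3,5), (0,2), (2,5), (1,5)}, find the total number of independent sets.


An independent set in a graphic matroid is an acyclic edge subset.
G has 6 vertices and 8 edges.
Enumerate all 2^8 = 256 subsets, checking for acyclicity.
Total independent sets = 178.

178


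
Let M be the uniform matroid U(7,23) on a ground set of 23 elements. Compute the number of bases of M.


Bases of U(7,23) are all 7-element subsets of the 23-element ground set.
Number of bases = C(23,7).
C(23,7) = 23! / (7! * 16!) = 245157.

245157


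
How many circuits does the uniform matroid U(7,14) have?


In U(7,14), circuits are the (8)-element subsets.
Any set of 8 elements is dependent, and removing any one element gives
an independent set of size 7, so it is a minimal dependent set.
Number of circuits = C(14,8) = 14! / (8! * 6!) = 3003.

3003


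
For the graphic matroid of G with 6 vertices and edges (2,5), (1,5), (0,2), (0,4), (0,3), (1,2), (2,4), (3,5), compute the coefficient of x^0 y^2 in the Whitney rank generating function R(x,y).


R(x,y) = sum over A in 2^E of x^(r(E)-r(A)) * y^(|A|-r(A)).
G has 6 vertices, 8 edges. r(E) = 5.
Enumerate all 2^8 = 256 subsets.
Count subsets with r(E)-r(A)=0 and |A|-r(A)=2: 8.

8


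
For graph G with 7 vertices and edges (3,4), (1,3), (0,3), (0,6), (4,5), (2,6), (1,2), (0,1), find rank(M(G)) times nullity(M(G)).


r(M) = |V| - c = 7 - 1 = 6.
nullity = |E| - r(M) = 8 - 6 = 2.
Product = 6 * 2 = 12.

12


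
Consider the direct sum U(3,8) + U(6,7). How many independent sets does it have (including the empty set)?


For a direct sum, |I(M1+M2)| = |I(M1)| * |I(M2)|.
|I(U(3,8))| = sum C(8,k) for k=0..3 = 93.
|I(U(6,7))| = sum C(7,k) for k=0..6 = 127.
Total = 93 * 127 = 11811.

11811


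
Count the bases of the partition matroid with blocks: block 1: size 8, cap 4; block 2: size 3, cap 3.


A basis picks exactly ci elements from block i.
Number of bases = product of C(|Si|, ci).
= C(8,4) * C(3,3)
= 70 * 1
= 70.

70


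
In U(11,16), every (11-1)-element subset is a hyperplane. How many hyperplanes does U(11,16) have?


Hyperplanes of U(11,16) are flats of rank 10.
In a uniform matroid, these are exactly the (10)-element subsets.
Count = C(16,10) = 16! / (10! * 6!) = 8008.

8008


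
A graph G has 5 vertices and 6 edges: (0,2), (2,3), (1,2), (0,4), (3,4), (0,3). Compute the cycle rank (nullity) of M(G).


Cycle rank (nullity) = |E| - r(M) = |E| - (|V| - c).
|E| = 6, |V| = 5, c = 1.
Nullity = 6 - (5 - 1) = 6 - 4 = 2.

2


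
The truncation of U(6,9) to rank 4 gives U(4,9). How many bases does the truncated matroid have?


Truncating U(6,9) to rank 4 gives U(4,9).
Bases of U(4,9) are all 4-element subsets of 9 elements.
Number of bases = C(9,4) = 9! / (4! * 5!) = 126.

126


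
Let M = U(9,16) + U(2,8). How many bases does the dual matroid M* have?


(M1+M2)* = M1* + M2*.
M1* = U(7,16), bases: C(16,7) = 11440.
M2* = U(6,8), bases: C(8,6) = 28.
|B(M*)| = 11440 * 28 = 320320.

320320


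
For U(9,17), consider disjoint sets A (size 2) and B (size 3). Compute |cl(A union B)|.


|A union B| = 2 + 3 = 5 (disjoint).
In U(9,17), cl(S) = S if |S| < 9, else cl(S) = E.
Since 5 < 9, cl(A union B) = A union B.
|cl(A union B)| = 5.

5


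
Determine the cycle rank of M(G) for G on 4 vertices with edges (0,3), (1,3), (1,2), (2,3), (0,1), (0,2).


Cycle rank (nullity) = |E| - r(M) = |E| - (|V| - c).
|E| = 6, |V| = 4, c = 1.
Nullity = 6 - (4 - 1) = 6 - 3 = 3.

3


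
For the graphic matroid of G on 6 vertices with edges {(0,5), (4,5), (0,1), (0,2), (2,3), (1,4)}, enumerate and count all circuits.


A circuit in a graphic matroid = edge set of a simple cycle.
G has 6 vertices and 6 edges.
Enumerating all minimal edge subsets forming cycles...
Total circuits found: 1.

1


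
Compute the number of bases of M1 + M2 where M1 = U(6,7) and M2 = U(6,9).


Bases of a direct sum M1 + M2: |B| = |B(M1)| * |B(M2)|.
|B(U(6,7))| = C(7,6) = 7.
|B(U(6,9))| = C(9,6) = 84.
Total bases = 7 * 84 = 588.

588


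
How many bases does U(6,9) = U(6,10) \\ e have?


Deleting e from U(6,10) gives U(6,9) since n > r.
Bases of U(6,9) = C(9,6) = 84.

84


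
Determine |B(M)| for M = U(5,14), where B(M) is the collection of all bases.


Bases of U(5,14) are all 5-element subsets of the 14-element ground set.
Number of bases = C(14,5).
C(14,5) = 2002.

2002


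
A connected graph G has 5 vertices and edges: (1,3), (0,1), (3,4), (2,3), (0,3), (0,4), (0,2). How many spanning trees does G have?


By Kirchhoff's matrix tree theorem, the number of spanning trees equals
the determinant of any cofactor of the Laplacian matrix L.
G has 5 vertices and 7 edges.
Computing the (4 x 4) cofactor determinant gives 20.

20


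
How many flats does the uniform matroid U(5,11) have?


Flats of U(5,11): every subset of size < 5 is a flat, plus E itself.
Count = (11 choose 0) + (11 choose 1) + (11 choose 2) + (11 choose 3) + (11 choose 4) + 1
     = 1 + 11 + 55 + 165 + 330 + 1
     = 563.

563


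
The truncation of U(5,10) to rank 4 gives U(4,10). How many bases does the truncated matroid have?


Truncating U(5,10) to rank 4 gives U(4,10).
Bases of U(4,10) are all 4-element subsets of 10 elements.
Number of bases = (10 choose 4) = 210.

210


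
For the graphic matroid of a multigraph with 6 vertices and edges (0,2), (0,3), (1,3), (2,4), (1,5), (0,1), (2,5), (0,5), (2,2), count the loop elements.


In a graphic matroid, a loop is a self-loop edge (u,u) with rank 0.
Examining all 9 edges for self-loops...
Self-loops found: (2,2)
Number of loops = 1.

1


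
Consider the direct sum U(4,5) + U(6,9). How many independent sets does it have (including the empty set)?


For a direct sum, |I(M1+M2)| = |I(M1)| * |I(M2)|.
|I(U(4,5))| = sum C(5,k) for k=0..4 = 31.
|I(U(6,9))| = sum C(9,k) for k=0..6 = 466.
Total = 31 * 466 = 14446.

14446


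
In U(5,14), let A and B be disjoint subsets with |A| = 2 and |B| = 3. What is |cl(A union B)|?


|A union B| = 2 + 3 = 5 (disjoint).
In U(5,14), cl(S) = S if |S| < 5, else cl(S) = E.
Since 5 >= 5, cl(A union B) = E.
|cl(A union B)| = 14.

14


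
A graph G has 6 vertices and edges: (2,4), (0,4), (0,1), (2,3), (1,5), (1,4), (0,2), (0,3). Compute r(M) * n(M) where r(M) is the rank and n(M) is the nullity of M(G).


r(M) = |V| - c = 6 - 1 = 5.
nullity = |E| - r(M) = 8 - 5 = 3.
Product = 5 * 3 = 15.

15


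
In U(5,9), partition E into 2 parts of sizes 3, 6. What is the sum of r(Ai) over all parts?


r(Ai) = min(|Ai|, 5) for each part.
Sum = min(3,5) + min(6,5)
    = 3 + 5
    = 8.

8


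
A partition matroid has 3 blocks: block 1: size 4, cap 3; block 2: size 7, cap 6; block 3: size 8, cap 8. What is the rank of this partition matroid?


Rank of a partition matroid = sum of min(|Si|, ci) for each block.
= min(4,3) + min(7,6) + min(8,8)
= 3 + 6 + 8
= 17.

17


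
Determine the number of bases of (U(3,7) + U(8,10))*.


(M1+M2)* = M1* + M2*.
M1* = U(4,7), bases: C(7,4) = 35.
M2* = U(2,10), bases: C(10,2) = 45.
|B(M*)| = 35 * 45 = 1575.

1575


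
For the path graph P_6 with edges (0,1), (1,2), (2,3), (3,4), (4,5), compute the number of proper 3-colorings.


P(P_6, k) = k * (k-1)^(5).
P(3) = 3 * 2^5 = 3 * 32 = 96.

96


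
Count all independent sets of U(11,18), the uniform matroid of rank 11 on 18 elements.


Independent sets of U(11,18) are all subsets of size <= 11.
Count = C(18,0) + C(18,1) + C(18,2) + C(18,3) + C(18,4) + C(18,5) + C(18,6) + C(18,7) + C(18,8) + C(18,9) + C(18,10) + C(18,11)
     = 1 + 18 + 153 + 816 + 3060 + 8568 + 18564 + 31824 + 43758 + 48620 + 43758 + 31824
     = 230964.

230964


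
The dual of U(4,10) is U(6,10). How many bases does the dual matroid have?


The dual of U(r,n) is U(n-r, n) = U(6,10).
Bases of U(6,10) are all (6)-element subsets.
|B(M*)| = C(10,6) = 10! / (6! * 4!) = 210.

210


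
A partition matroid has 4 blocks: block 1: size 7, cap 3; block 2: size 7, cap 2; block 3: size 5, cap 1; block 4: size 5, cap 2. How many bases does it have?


A basis picks exactly ci elements from block i.
Number of bases = product of C(|Si|, ci).
= C(7,3) * C(7,2) * C(5,1) * C(5,2)
= 35 * 21 * 5 * 10
= 36750.

36750


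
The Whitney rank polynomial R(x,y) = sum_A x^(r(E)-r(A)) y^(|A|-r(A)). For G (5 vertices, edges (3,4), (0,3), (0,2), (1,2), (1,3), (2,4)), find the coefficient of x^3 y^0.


R(x,y) = sum over A in 2^E of x^(r(E)-r(A)) * y^(|A|-r(A)).
G has 5 vertices, 6 edges. r(E) = 4.
Enumerate all 2^6 = 64 subsets.
Count subsets with r(E)-r(A)=3 and |A|-r(A)=0: 6.

6


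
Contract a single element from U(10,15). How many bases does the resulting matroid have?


Contracting e from U(10,15) gives U(9,14).
Bases of U(9,14) = (14 choose 9) = 2002.

2002


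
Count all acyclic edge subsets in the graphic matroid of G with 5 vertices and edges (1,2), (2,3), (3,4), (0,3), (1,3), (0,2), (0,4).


An independent set in a graphic matroid is an acyclic edge subset.
G has 5 vertices and 7 edges.
Enumerate all 2^7 = 128 subsets, checking for acyclicity.
Total independent sets = 82.

82


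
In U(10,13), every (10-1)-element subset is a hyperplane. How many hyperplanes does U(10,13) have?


Hyperplanes of U(10,13) are flats of rank 9.
In a uniform matroid, these are exactly the (9)-element subsets.
Count = (13 choose 9) = 715.

715


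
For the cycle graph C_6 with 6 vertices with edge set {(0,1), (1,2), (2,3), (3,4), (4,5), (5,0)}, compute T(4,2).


T(C_6; x,y) = x + x^2 + ... + x^(5) + y.
T(4,2) = 4^1 + 4^2 + 4^3 + 4^4 + 4^5 + 2
= 4 + 16 + 64 + 256 + 1024 + 2
= 1366.

1366


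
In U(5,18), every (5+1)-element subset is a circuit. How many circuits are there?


In U(5,18), circuits are the (6)-element subsets.
Any set of 6 elements is dependent, and removing any one element gives
an independent set of size 5, so it is a minimal dependent set.
Number of circuits = (18 choose 6) = 18564.

18564


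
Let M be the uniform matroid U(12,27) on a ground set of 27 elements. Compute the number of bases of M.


Bases of U(12,27) are all 12-element subsets of the 27-element ground set.
Number of bases = C(27,12).
C(27,12) = 17383860.

17383860


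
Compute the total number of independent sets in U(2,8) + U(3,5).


For a direct sum, |I(M1+M2)| = |I(M1)| * |I(M2)|.
|I(U(2,8))| = sum C(8,k) for k=0..2 = 37.
|I(U(3,5))| = sum C(5,k) for k=0..3 = 26.
Total = 37 * 26 = 962.

962


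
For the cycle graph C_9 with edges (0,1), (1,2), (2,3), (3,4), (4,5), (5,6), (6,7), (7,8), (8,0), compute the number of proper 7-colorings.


P(C_9, k) = (k-1)^9 + (-1)^9*(k-1).
P(7) = (6)^9 - 6
= 10077696 - 6 = 10077690.

10077690


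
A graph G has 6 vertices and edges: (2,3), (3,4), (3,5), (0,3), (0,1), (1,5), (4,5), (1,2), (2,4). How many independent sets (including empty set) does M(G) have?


An independent set in a graphic matroid is an acyclic edge subset.
G has 6 vertices and 9 edges.
Enumerate all 2^9 = 512 subsets, checking for acyclicity.
Total independent sets = 306.

306


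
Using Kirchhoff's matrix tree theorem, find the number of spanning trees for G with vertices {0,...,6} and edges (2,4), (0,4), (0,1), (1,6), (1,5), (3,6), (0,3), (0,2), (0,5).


By Kirchhoff's matrix tree theorem, the number of spanning trees equals
the determinant of any cofactor of the Laplacian matrix L.
G has 7 vertices and 9 edges.
Computing the (6 x 6) cofactor determinant gives 33.

33


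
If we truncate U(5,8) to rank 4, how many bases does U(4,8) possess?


Truncating U(5,8) to rank 4 gives U(4,8).
Bases of U(4,8) are all 4-element subsets of 8 elements.
Number of bases = (8 choose 4) = 70.

70


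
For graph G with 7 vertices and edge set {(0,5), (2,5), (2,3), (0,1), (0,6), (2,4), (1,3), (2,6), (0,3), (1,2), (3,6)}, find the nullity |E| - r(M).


Cycle rank (nullity) = |E| - r(M) = |E| - (|V| - c).
|E| = 11, |V| = 7, c = 1.
Nullity = 11 - (7 - 1) = 11 - 6 = 5.

5


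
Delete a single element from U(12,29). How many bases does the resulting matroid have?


Deleting e from U(12,29) gives U(12,28) since n > r.
Bases of U(12,28) = C(28,12) = 28! / (12! * 16!) = 30421755.

30421755


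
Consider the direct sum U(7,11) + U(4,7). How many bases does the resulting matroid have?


Bases of a direct sum M1 + M2: |B| = |B(M1)| * |B(M2)|.
|B(U(7,11))| = C(11,7) = 330.
|B(U(4,7))| = C(7,4) = 35.
Total bases = 330 * 35 = 11550.

11550


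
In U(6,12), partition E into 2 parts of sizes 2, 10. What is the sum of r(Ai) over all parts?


r(Ai) = min(|Ai|, 6) for each part.
Sum = min(2,6) + min(10,6)
    = 2 + 6
    = 8.

8


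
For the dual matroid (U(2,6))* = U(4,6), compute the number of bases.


The dual of U(r,n) is U(n-r, n) = U(4,6).
Bases of U(4,6) are all (4)-element subsets.
|B(M*)| = C(6,4) = (6 * 5 * 4 * 3) / (1 * 2 * 3 * 4) = 15.

15


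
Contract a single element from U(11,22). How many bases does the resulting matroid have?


Contracting e from U(11,22) gives U(10,21).
Bases of U(10,21) = (21 choose 10) = 352716.

352716


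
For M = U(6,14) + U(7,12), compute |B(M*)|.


(M1+M2)* = M1* + M2*.
M1* = U(8,14), bases: C(14,8) = 3003.
M2* = U(5,12), bases: C(12,5) = 792.
|B(M*)| = 3003 * 792 = 2378376.

2378376


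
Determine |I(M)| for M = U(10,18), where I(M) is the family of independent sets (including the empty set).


Independent sets of U(10,18) are all subsets of size <= 10.
Count = (18 choose 0) + (18 choose 1) + (18 choose 2) + (18 choose 3) + (18 choose 4) + (18 choose 5) + (18 choose 6) + (18 choose 7) + (18 choose 8) + (18 choose 9) + (18 choose 10)
     = 1 + 18 + 153 + 816 + 3060 + 8568 + 18564 + 31824 + 43758 + 48620 + 43758
     = 199140.

199140


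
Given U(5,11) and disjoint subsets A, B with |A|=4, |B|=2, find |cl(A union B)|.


|A union B| = 4 + 2 = 6 (disjoint).
In U(5,11), cl(S) = S if |S| < 5, else cl(S) = E.
Since 6 >= 5, cl(A union B) = E.
|cl(A union B)| = 11.

11


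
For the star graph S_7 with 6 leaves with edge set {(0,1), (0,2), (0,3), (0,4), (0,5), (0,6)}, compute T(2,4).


A star on 7 vertices is a tree with 6 edges.
T(x,y) = x^(6) for any tree.
T(2,4) = 2^6 = 64.

64


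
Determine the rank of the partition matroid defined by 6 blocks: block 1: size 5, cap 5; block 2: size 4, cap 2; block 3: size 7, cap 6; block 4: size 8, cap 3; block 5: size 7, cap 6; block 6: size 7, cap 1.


Rank of a partition matroid = sum of min(|Si|, ci) for each block.
= min(5,5) + min(4,2) + min(7,6) + min(8,3) + min(7,6) + min(7,1)
= 5 + 2 + 6 + 3 + 6 + 1
= 23.

23


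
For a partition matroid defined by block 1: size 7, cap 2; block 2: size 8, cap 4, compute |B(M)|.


A basis picks exactly ci elements from block i.
Number of bases = product of C(|Si|, ci).
= C(7,2) * C(8,4)
= 21 * 70
= 1470.

1470


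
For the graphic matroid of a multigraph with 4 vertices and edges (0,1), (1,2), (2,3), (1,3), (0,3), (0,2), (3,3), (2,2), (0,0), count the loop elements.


In a graphic matroid, a loop is a self-loop edge (u,u) with rank 0.
Examining all 9 edges for self-loops...
Self-loops found: (3,3), (2,2), (0,0)
Number of loops = 3.

3


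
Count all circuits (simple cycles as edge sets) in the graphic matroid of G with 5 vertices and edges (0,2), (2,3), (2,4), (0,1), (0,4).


A circuit in a graphic matroid = edge set of a simple cycle.
G has 5 vertices and 5 edges.
Enumerating all minimal edge subsets forming cycles...
Total circuits found: 1.

1


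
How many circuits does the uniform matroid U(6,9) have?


In U(6,9), circuits are the (7)-element subsets.
Any set of 7 elements is dependent, and removing any one element gives
an independent set of size 6, so it is a minimal dependent set.
Number of circuits = (9 choose 7) = 36.

36


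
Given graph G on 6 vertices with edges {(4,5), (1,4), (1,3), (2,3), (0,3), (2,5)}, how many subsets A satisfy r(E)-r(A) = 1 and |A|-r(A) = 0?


R(x,y) = sum over A in 2^E of x^(r(E)-r(A)) * y^(|A|-r(A)).
G has 6 vertices, 6 edges. r(E) = 5.
Enumerate all 2^6 = 64 subsets.
Count subsets with r(E)-r(A)=1 and |A|-r(A)=0: 15.

15


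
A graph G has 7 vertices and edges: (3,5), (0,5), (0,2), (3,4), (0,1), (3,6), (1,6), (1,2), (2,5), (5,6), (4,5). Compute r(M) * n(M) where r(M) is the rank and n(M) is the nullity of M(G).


r(M) = |V| - c = 7 - 1 = 6.
nullity = |E| - r(M) = 11 - 6 = 5.
Product = 6 * 5 = 30.

30


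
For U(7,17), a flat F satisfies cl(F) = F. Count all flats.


Flats of U(7,17): every subset of size < 7 is a flat, plus E itself.
Count = (17 choose 0) + (17 choose 1) + (17 choose 2) + (17 choose 3) + (17 choose 4) + (17 choose 5) + (17 choose 6) + 1
     = 1 + 17 + 136 + 680 + 2380 + 6188 + 12376 + 1
     = 21779.

21779


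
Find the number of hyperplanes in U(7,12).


Hyperplanes of U(7,12) are flats of rank 6.
In a uniform matroid, these are exactly the (6)-element subsets.
Count = C(12,6) = 924.

924


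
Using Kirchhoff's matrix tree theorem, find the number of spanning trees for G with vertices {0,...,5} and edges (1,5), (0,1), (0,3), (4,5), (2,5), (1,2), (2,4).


By Kirchhoff's matrix tree theorem, the number of spanning trees equals
the determinant of any cofactor of the Laplacian matrix L.
G has 6 vertices and 7 edges.
Computing the (5 x 5) cofactor determinant gives 8.

8


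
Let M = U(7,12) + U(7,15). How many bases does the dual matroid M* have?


(M1+M2)* = M1* + M2*.
M1* = U(5,12), bases: C(12,5) = 792.
M2* = U(8,15), bases: C(15,8) = 6435.
|B(M*)| = 792 * 6435 = 5096520.

5096520


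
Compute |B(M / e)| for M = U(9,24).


Contracting e from U(9,24) gives U(8,23).
Bases of U(8,23) = C(23,8) = 23! / (8! * 15!) = 490314.

490314


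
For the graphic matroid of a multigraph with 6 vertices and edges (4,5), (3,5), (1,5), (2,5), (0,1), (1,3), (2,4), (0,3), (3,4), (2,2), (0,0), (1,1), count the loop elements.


In a graphic matroid, a loop is a self-loop edge (u,u) with rank 0.
Examining all 12 edges for self-loops...
Self-loops found: (2,2), (0,0), (1,1)
Number of loops = 3.

3


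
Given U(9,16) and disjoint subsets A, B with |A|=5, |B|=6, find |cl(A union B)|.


|A union B| = 5 + 6 = 11 (disjoint).
In U(9,16), cl(S) = S if |S| < 9, else cl(S) = E.
Since 11 >= 9, cl(A union B) = E.
|cl(A union B)| = 16.

16


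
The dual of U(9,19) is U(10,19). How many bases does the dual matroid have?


The dual of U(r,n) is U(n-r, n) = U(10,19).
Bases of U(10,19) are all (10)-element subsets.
|B(M*)| = C(19,10) = 19! / (10! * 9!) = 92378.

92378


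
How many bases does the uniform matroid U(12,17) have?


Bases of U(12,17) are all 12-element subsets of the 17-element ground set.
Number of bases = C(17,12).
C(17,12) = 17! / (12! * 5!) = 6188.

6188


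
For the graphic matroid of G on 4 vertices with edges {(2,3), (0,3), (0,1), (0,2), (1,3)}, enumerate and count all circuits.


A circuit in a graphic matroid = edge set of a simple cycle.
G has 4 vertices and 5 edges.
Enumerating all minimal edge subsets forming cycles...
Total circuits found: 3.

3


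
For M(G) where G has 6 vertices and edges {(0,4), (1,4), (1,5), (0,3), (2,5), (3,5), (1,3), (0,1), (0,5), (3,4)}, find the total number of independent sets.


An independent set in a graphic matroid is an acyclic edge subset.
G has 6 vertices and 10 edges.
Enumerate all 2^10 = 1024 subsets, checking for acyclicity.
Total independent sets = 396.

396


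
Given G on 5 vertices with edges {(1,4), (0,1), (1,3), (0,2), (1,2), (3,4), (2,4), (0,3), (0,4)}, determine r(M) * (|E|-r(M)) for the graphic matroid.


r(M) = |V| - c = 5 - 1 = 4.
nullity = |E| - r(M) = 9 - 4 = 5.
Product = 4 * 5 = 20.

20


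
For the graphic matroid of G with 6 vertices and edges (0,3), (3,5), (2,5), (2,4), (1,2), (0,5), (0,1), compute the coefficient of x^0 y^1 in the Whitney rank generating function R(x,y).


R(x,y) = sum over A in 2^E of x^(r(E)-r(A)) * y^(|A|-r(A)).
G has 6 vertices, 7 edges. r(E) = 5.
Enumerate all 2^7 = 128 subsets.
Count subsets with r(E)-r(A)=0 and |A|-r(A)=1: 6.

6


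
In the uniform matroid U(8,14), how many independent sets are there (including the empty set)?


Independent sets of U(8,14) are all subsets of size <= 8.
Count = C(14,0) + C(14,1) + C(14,2) + C(14,3) + C(14,4) + C(14,5) + C(14,6) + C(14,7) + C(14,8)
     = 1 + 14 + 91 + 364 + 1001 + 2002 + 3003 + 3432 + 3003
     = 12911.

12911


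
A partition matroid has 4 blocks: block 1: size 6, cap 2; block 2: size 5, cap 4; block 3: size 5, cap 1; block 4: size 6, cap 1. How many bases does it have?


A basis picks exactly ci elements from block i.
Number of bases = product of C(|Si|, ci).
= C(6,2) * C(5,4) * C(5,1) * C(6,1)
= 15 * 5 * 5 * 6
= 2250.

2250


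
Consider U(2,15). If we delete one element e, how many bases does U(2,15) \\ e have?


Deleting e from U(2,15) gives U(2,14) since n > r.
Bases of U(2,14) = (14 choose 2) = 91.

91


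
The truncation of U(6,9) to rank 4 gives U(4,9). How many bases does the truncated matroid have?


Truncating U(6,9) to rank 4 gives U(4,9).
Bases of U(4,9) are all 4-element subsets of 9 elements.
Number of bases = C(9,4) = 9! / (4! * 5!) = 126.

126


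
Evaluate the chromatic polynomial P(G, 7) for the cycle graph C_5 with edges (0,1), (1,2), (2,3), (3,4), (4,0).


P(C_5, k) = (k-1)^5 + (-1)^5*(k-1).
P(7) = (6)^5 - 6
= 7776 - 6 = 7770.

7770


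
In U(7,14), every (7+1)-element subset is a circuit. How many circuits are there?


In U(7,14), circuits are the (8)-element subsets.
Any set of 8 elements is dependent, and removing any one element gives
an independent set of size 7, so it is a minimal dependent set.
Number of circuits = C(14,8) = 3003.

3003


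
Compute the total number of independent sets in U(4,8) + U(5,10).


For a direct sum, |I(M1+M2)| = |I(M1)| * |I(M2)|.
|I(U(4,8))| = sum C(8,k) for k=0..4 = 163.
|I(U(5,10))| = sum C(10,k) for k=0..5 = 638.
Total = 163 * 638 = 103994.

103994


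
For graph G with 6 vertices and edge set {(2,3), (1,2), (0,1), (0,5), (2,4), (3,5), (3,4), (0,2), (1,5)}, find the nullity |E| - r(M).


Cycle rank (nullity) = |E| - r(M) = |E| - (|V| - c).
|E| = 9, |V| = 6, c = 1.
Nullity = 9 - (6 - 1) = 9 - 5 = 4.

4


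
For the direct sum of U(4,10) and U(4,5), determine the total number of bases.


Bases of a direct sum M1 + M2: |B| = |B(M1)| * |B(M2)|.
|B(U(4,10))| = C(10,4) = 210.
|B(U(4,5))| = C(5,4) = 5.
Total bases = 210 * 5 = 1050.

1050


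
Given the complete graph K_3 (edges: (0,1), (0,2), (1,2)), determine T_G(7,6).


T(K_3; x,y) = x^2 + x + y.
T(7,6) = 49 + 7 + 6 = 62.

62


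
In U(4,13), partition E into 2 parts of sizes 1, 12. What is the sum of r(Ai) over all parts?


r(Ai) = min(|Ai|, 4) for each part.
Sum = min(1,4) + min(12,4)
    = 1 + 4
    = 5.

5


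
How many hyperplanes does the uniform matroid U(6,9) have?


Hyperplanes of U(6,9) are flats of rank 5.
In a uniform matroid, these are exactly the (5)-element subsets.
Count = (9 choose 5) = 126.

126


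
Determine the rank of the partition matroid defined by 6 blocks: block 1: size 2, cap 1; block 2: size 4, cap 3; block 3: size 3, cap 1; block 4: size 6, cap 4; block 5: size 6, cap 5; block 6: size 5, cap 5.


Rank of a partition matroid = sum of min(|Si|, ci) for each block.
= min(2,1) + min(4,3) + min(3,1) + min(6,4) + min(6,5) + min(5,5)
= 1 + 3 + 1 + 4 + 5 + 5
= 19.

19


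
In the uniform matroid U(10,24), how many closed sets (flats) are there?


Flats of U(10,24): every subset of size < 10 is a flat, plus E itself.
Count = (24 choose 0) + (24 choose 1) + (24 choose 2) + (24 choose 3) + (24 choose 4) + (24 choose 5) + (24 choose 6) + (24 choose 7) + (24 choose 8) + (24 choose 9) + 1
     = 1 + 24 + 276 + 2024 + 10626 + 42504 + 134596 + 346104 + 735471 + 1307504 + 1
     = 2579131.

2579131


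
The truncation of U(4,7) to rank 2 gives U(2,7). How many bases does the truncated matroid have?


Truncating U(4,7) to rank 2 gives U(2,7).
Bases of U(2,7) are all 2-element subsets of 7 elements.
Number of bases = (7 choose 2) = 21.

21


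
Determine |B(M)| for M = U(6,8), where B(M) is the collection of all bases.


Bases of U(6,8) are all 6-element subsets of the 8-element ground set.
Number of bases = C(8,6).
(8 choose 6) = 28.

28


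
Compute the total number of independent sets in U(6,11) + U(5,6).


For a direct sum, |I(M1+M2)| = |I(M1)| * |I(M2)|.
|I(U(6,11))| = sum C(11,k) for k=0..6 = 1486.
|I(U(5,6))| = sum C(6,k) for k=0..5 = 63.
Total = 1486 * 63 = 93618.

93618


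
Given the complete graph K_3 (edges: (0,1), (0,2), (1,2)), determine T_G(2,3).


T(K_3; x,y) = x^2 + x + y.
T(2,3) = 4 + 2 + 3 = 9.

9


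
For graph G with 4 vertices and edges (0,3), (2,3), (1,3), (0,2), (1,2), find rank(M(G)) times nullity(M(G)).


r(M) = |V| - c = 4 - 1 = 3.
nullity = |E| - r(M) = 5 - 3 = 2.
Product = 3 * 2 = 6.

6


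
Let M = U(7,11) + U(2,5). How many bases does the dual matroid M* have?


(M1+M2)* = M1* + M2*.
M1* = U(4,11), bases: C(11,4) = 330.
M2* = U(3,5), bases: C(5,3) = 10.
|B(M*)| = 330 * 10 = 3300.

3300


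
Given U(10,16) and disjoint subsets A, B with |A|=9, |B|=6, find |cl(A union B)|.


|A union B| = 9 + 6 = 15 (disjoint).
In U(10,16), cl(S) = S if |S| < 10, else cl(S) = E.
Since 15 >= 10, cl(A union B) = E.
|cl(A union B)| = 16.

16


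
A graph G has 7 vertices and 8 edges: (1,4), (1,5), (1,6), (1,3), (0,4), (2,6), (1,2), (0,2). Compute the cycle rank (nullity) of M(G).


Cycle rank (nullity) = |E| - r(M) = |E| - (|V| - c).
|E| = 8, |V| = 7, c = 1.
Nullity = 8 - (7 - 1) = 8 - 6 = 2.

2


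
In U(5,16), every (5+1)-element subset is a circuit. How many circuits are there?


In U(5,16), circuits are the (6)-element subsets.
Any set of 6 elements is dependent, and removing any one element gives
an independent set of size 5, so it is a minimal dependent set.
Number of circuits = C(16,6) = 8008.

8008


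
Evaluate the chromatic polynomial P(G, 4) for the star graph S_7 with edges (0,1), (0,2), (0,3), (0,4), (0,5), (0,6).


P(tree, k) = k * (k-1)^(6) for any tree on 7 vertices.
P(4) = 4 * 3^6 = 4 * 729 = 2916.

2916


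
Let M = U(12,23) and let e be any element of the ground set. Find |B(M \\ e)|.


Deleting e from U(12,23) gives U(12,22) since n > r.
Bases of U(12,22) = (22 choose 12) = 646646.

646646


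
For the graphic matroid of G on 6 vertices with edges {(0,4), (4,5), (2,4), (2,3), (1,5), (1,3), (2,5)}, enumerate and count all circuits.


A circuit in a graphic matroid = edge set of a simple cycle.
G has 6 vertices and 7 edges.
Enumerating all minimal edge subsets forming cycles...
Total circuits found: 3.

3


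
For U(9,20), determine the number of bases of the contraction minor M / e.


Contracting e from U(9,20) gives U(8,19).
Bases of U(8,19) = C(19,8) = 75582.

75582


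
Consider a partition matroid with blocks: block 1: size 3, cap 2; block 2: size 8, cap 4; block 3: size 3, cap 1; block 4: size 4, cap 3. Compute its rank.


Rank of a partition matroid = sum of min(|Si|, ci) for each block.
= min(3,2) + min(8,4) + min(3,1) + min(4,3)
= 2 + 4 + 1 + 3
= 10.

10


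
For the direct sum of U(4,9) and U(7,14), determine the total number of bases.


Bases of a direct sum M1 + M2: |B| = |B(M1)| * |B(M2)|.
|B(U(4,9))| = C(9,4) = 126.
|B(U(7,14))| = C(14,7) = 3432.
Total bases = 126 * 3432 = 432432.

432432


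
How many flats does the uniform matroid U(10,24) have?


Flats of U(10,24): every subset of size < 10 is a flat, plus E itself.
Count = (24 choose 0) + (24 choose 1) + (24 choose 2) + (24 choose 3) + (24 choose 4) + (24 choose 5) + (24 choose 6) + (24 choose 7) + (24 choose 8) + (24 choose 9) + 1
     = 1 + 24 + 276 + 2024 + 10626 + 42504 + 134596 + 346104 + 735471 + 1307504 + 1
     = 2579131.

2579131


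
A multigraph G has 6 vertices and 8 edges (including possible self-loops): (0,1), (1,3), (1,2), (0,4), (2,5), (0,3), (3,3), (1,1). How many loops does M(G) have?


In a graphic matroid, a loop is a self-loop edge (u,u) with rank 0.
Examining all 8 edges for self-loops...
Self-loops found: (3,3), (1,1)
Number of loops = 2.

2


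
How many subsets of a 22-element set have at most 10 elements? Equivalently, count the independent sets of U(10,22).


Independent sets of U(10,22) are all subsets of size <= 10.
Count = C(22,0) + C(22,1) + C(22,2) + C(22,3) + C(22,4) + C(22,5) + C(22,6) + C(22,7) + C(22,8) + C(22,9) + C(22,10)
     = 1 + 22 + 231 + 1540 + 7315 + 26334 + 74613 + 170544 + 319770 + 497420 + 646646
     = 1744436.

1744436


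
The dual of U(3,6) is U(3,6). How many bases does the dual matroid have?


The dual of U(r,n) is U(n-r, n) = U(3,6).
Bases of U(3,6) are all (3)-element subsets.
|B(M*)| = C(6,3) = (6 * 5 * 4) / (1 * 2 * 3) = 20.

20


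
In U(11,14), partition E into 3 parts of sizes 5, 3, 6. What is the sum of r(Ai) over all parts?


r(Ai) = min(|Ai|, 11) for each part.
Sum = min(5,11) + min(3,11) + min(6,11)
    = 5 + 3 + 6
    = 14.

14


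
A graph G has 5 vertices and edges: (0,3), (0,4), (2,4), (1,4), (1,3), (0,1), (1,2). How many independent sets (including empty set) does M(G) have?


An independent set in a graphic matroid is an acyclic edge subset.
G has 5 vertices and 7 edges.
Enumerate all 2^7 = 128 subsets, checking for acyclicity.
Total independent sets = 82.

82
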